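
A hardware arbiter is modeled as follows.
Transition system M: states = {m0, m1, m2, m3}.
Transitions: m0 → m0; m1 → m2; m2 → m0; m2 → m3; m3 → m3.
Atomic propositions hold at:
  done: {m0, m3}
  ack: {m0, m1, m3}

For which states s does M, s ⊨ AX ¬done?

Sat(¬done) = {m1, m2}
Sat(AX ¬done) = {s : every successor in {m1, m2}} = {m1}

{m1}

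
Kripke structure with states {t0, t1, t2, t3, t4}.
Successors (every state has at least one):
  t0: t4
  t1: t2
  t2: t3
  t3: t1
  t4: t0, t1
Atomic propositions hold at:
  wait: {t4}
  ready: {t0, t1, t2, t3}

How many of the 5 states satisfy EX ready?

Sat(EX ready) = {s : some successor in {t0, t1, t2, t3}} = {t1, t2, t3, t4}
|Sat(EX ready)| = |{t1, t2, t3, t4}| = 4.

4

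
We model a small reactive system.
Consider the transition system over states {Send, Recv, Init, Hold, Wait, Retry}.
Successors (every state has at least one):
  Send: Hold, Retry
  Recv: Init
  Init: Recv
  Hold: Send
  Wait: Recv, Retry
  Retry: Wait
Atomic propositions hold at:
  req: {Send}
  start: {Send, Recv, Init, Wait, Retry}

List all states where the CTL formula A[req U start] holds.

A[req U start]: least fixpoint, start Z0 = Sat(start) = {Send, Recv, Init, Wait, Retry}, add states in Sat(req) with every successor in Z. Already a fixed point.
Sat(A[req U start]) = {Send, Recv, Init, Wait, Retry}

{Send, Recv, Init, Wait, Retry}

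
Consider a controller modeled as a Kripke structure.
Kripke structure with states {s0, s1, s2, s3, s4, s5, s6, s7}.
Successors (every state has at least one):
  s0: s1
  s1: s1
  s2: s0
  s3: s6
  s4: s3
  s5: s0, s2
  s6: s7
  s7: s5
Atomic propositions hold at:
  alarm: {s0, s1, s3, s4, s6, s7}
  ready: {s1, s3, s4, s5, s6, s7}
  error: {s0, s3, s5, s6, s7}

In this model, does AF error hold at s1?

No

AF error: least fixpoint, start Z0 = {s0, s3, s5, s6, s7}, add states with every successor in Z. Z1 = {s0, s2, s3, s4, s5, s6, s7}; fixed.
Sat(AF error) = {s0, s2, s3, s4, s5, s6, s7}
s1 ∉ Sat(AF error) = {s0, s2, s3, s4, s5, s6, s7}, so the formula does not hold at s1.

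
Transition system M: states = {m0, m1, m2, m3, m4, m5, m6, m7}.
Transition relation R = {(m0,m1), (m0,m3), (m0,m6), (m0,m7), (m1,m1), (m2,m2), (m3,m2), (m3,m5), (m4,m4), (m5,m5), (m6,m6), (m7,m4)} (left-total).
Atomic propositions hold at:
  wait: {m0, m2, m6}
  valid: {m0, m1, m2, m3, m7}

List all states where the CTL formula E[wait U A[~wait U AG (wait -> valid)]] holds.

{m0, m1, m2, m3, m4, m5, m7}

Sat(~wait) = {m1, m3, m4, m5, m7}
Sat(wait -> valid) = {m0, m1, m2, m3, m4, m5, m7}
AG (wait -> valid): greatest fixpoint, start Z0 = {m0, m1, m2, m3, m4, m5, m7}, keep only states in Sat with every successor in Z. Z1 = {m1, m2, m3, m4, m5, m7}; fixed.
Sat(AG (wait -> valid)) = {m1, m2, m3, m4, m5, m7}
A[~wait U AG (wait -> valid)]: least fixpoint, start Z0 = Sat(AG (wait -> valid)) = {m1, m2, m3, m4, m5, m7}, add states in Sat(~wait) with every successor in Z. Already a fixed point.
Sat(A[~wait U AG (wait -> valid)]) = {m1, m2, m3, m4, m5, m7}
E[wait U A[~wait U AG (wait -> valid)]]: least fixpoint, start Z0 = Sat(A[~wait U AG (wait -> valid)]) = {m1, m2, m3, m4, m5, m7}, add states in Sat(wait) with some successor in Z. Z1 = {m0, m1, m2, m3, m4, m5, m7}; fixed.
Sat(E[wait U A[~wait U AG (wait -> valid)]]) = {m0, m1, m2, m3, m4, m5, m7}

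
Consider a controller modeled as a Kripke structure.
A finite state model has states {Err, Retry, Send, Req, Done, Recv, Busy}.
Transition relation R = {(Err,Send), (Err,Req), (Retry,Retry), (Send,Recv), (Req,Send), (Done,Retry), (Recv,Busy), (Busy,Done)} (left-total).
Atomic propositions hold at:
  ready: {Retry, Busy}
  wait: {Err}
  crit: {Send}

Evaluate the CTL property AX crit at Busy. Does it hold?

No

Sat(AX crit) = {s : every successor in {Send}} = {Req}
Busy ∉ Sat(AX crit) = {Req}, so the formula does not hold at Busy.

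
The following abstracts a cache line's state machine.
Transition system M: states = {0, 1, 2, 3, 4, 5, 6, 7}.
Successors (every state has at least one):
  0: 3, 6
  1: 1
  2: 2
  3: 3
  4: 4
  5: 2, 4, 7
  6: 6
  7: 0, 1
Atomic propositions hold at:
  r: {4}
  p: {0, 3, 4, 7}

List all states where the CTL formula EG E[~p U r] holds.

Sat(~p) = {1, 2, 5, 6}
E[~p U r]: least fixpoint, start Z0 = Sat(r) = {4}, add states in Sat(~p) with some successor in Z. Z1 = {4, 5}; fixed.
Sat(E[~p U r]) = {4, 5}
EG E[~p U r]: greatest fixpoint, start Z0 = {4, 5}, keep only states in Sat with some successor in Z. Already a fixed point.
Sat(EG E[~p U r]) = {4, 5}

{4, 5}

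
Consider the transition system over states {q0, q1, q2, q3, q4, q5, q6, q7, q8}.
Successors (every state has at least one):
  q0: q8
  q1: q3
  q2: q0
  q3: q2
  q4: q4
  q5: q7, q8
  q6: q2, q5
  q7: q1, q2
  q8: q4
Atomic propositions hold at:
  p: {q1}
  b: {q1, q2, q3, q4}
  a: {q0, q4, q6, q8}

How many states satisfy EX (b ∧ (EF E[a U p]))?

1

E[a U p]: least fixpoint, start Z0 = Sat(p) = {q1}, add states in Sat(a) with some successor in Z. Already a fixed point.
Sat(E[a U p]) = {q1}
EF E[a U p]: least fixpoint, start Z0 = {q1}, add states with some successor in Z. Z1 = {q1, q7}; Z2 = {q1, q5, q7}; Z3 = {q1, q5, q6, q7}; fixed.
Sat(EF E[a U p]) = {q1, q5, q6, q7}
Sat(b ∧ (EF E[a U p])) = {q1}
Sat(EX (b ∧ (EF E[a U p]))) = {s : some successor in {q1}} = {q7}
|Sat(EX (b ∧ (EF E[a U p])))| = |{q7}| = 1.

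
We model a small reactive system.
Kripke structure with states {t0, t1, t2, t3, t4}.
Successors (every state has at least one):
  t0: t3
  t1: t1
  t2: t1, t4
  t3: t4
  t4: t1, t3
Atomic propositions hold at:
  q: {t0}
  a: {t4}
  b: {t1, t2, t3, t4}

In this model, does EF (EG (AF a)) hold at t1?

AF a: least fixpoint, start Z0 = {t4}, add states with every successor in Z. Z1 = {t3, t4}; Z2 = {t0, t3, t4}; fixed.
Sat(AF a) = {t0, t3, t4}
EG (AF a): greatest fixpoint, start Z0 = {t0, t3, t4}, keep only states in Sat with some successor in Z. Already a fixed point.
Sat(EG (AF a)) = {t0, t3, t4}
EF (EG (AF a)): least fixpoint, start Z0 = {t0, t3, t4}, add states with some successor in Z. Z1 = {t0, t2, t3, t4}; fixed.
Sat(EF (EG (AF a))) = {t0, t2, t3, t4}
t1 ∉ Sat(EF (EG (AF a))) = {t0, t2, t3, t4}, so the formula does not hold at t1.

No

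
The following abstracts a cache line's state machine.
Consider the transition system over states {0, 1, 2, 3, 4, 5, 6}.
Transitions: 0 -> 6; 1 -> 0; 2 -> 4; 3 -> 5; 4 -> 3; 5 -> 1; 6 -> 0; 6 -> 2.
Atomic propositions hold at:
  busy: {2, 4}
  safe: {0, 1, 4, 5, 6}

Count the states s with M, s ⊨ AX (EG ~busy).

Sat(~busy) = {0, 1, 3, 5, 6}
EG ~busy: greatest fixpoint, start Z0 = {0, 1, 3, 5, 6}, keep only states in Sat with some successor in Z. Already a fixed point.
Sat(EG ~busy) = {0, 1, 3, 5, 6}
Sat(AX (EG ~busy)) = {s : every successor in {0, 1, 3, 5, 6}} = {0, 1, 3, 4, 5}
|Sat(AX (EG ~busy))| = |{0, 1, 3, 4, 5}| = 5.

5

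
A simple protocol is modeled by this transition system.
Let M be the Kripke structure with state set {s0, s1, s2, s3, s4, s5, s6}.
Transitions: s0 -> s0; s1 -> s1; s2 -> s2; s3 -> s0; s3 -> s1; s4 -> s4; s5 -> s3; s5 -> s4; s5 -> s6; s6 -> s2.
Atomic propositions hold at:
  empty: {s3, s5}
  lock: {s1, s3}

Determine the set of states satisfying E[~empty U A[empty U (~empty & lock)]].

Sat(~empty) = {s0, s1, s2, s4, s6}
Sat(~empty & lock) = {s1}
A[empty U (~empty & lock)]: least fixpoint, start Z0 = Sat((~empty & lock)) = {s1}, add states in Sat(empty) with every successor in Z. Already a fixed point.
Sat(A[empty U (~empty & lock)]) = {s1}
E[~empty U A[empty U (~empty & lock)]]: least fixpoint, start Z0 = Sat(A[empty U (~empty & lock)]) = {s1}, add states in Sat(~empty) with some successor in Z. Already a fixed point.
Sat(E[~empty U A[empty U (~empty & lock)]]) = {s1}

{s1}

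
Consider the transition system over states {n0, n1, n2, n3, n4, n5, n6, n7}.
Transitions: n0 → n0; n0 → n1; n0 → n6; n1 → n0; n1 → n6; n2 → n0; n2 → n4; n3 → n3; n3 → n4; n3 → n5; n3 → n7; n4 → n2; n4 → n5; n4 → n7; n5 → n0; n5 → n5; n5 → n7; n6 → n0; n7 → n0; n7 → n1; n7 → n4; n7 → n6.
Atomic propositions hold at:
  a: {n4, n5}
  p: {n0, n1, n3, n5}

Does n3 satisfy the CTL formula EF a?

Yes

EF a: least fixpoint, start Z0 = {n4, n5}, add states with some successor in Z. Z1 = {n2, n3, n4, n5, n7}; fixed.
Sat(EF a) = {n2, n3, n4, n5, n7}
n3 ∈ Sat(EF a) = {n2, n3, n4, n5, n7}, so the formula holds at n3.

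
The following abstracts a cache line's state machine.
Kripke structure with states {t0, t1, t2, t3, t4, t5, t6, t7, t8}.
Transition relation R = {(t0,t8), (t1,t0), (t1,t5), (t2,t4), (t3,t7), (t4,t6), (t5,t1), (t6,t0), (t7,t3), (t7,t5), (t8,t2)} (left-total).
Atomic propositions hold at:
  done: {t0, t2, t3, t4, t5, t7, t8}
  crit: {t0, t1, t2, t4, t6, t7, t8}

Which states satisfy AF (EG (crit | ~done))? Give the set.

Sat(~done) = {t1, t6}
Sat(crit | ~done) = {t0, t1, t2, t4, t6, t7, t8}
EG (crit | ~done): greatest fixpoint, start Z0 = {t0, t1, t2, t4, t6, t7, t8}, keep only states in Sat with some successor in Z. Z1 = {t0, t1, t2, t4, t6, t8}; fixed.
Sat(EG (crit | ~done)) = {t0, t1, t2, t4, t6, t8}
AF (EG (crit | ~done)): least fixpoint, start Z0 = {t0, t1, t2, t4, t6, t8}, add states with every successor in Z. Z1 = {t0, t1, t2, t4, t5, t6, t8}; fixed.
Sat(AF (EG (crit | ~done))) = {t0, t1, t2, t4, t5, t6, t8}

{t0, t1, t2, t4, t5, t6, t8}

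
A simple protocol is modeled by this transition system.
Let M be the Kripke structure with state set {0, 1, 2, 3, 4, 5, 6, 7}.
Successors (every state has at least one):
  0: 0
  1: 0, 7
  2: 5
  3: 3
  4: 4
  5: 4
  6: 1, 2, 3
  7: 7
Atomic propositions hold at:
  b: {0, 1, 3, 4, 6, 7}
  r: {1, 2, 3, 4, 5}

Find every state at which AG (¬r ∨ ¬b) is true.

Sat(¬r) = {0, 6, 7}
Sat(¬b) = {2, 5}
Sat(¬r ∨ ¬b) = {0, 2, 5, 6, 7}
AG (¬r ∨ ¬b): greatest fixpoint, start Z0 = {0, 2, 5, 6, 7}, keep only states in Sat with every successor in Z. Z1 = {0, 2, 7}; Z2 = {0, 7}; fixed.
Sat(AG (¬r ∨ ¬b)) = {0, 7}

{0, 7}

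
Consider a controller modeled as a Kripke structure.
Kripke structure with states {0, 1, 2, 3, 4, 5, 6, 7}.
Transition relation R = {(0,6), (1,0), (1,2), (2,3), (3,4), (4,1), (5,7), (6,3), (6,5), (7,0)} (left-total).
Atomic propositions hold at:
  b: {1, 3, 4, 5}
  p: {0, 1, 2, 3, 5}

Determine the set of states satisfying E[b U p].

{0, 1, 2, 3, 4, 5}

E[b U p]: least fixpoint, start Z0 = Sat(p) = {0, 1, 2, 3, 5}, add states in Sat(b) with some successor in Z. Z1 = {0, 1, 2, 3, 4, 5}; fixed.
Sat(E[b U p]) = {0, 1, 2, 3, 4, 5}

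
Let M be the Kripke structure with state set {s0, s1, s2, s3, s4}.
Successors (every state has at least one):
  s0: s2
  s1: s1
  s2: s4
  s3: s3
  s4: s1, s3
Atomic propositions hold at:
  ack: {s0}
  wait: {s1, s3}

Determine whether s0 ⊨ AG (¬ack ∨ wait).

No

Sat(¬ack) = {s1, s2, s3, s4}
Sat(¬ack ∨ wait) = {s1, s2, s3, s4}
AG (¬ack ∨ wait): greatest fixpoint, start Z0 = {s1, s2, s3, s4}, keep only states in Sat with every successor in Z. Already a fixed point.
Sat(AG (¬ack ∨ wait)) = {s1, s2, s3, s4}
s0 ∉ Sat(AG (¬ack ∨ wait)) = {s1, s2, s3, s4}, so the formula does not hold at s0.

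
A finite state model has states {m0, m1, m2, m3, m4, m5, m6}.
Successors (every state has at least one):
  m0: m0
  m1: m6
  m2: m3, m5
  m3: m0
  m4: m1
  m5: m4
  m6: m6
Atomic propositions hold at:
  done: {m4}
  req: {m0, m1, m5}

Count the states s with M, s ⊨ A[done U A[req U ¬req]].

6

Sat(¬req) = {m2, m3, m4, m6}
A[req U ¬req]: least fixpoint, start Z0 = Sat(¬req) = {m2, m3, m4, m6}, add states in Sat(req) with every successor in Z. Z1 = {m1, m2, m3, m4, m5, m6}; fixed.
Sat(A[req U ¬req]) = {m1, m2, m3, m4, m5, m6}
A[done U A[req U ¬req]]: least fixpoint, start Z0 = Sat(A[req U ¬req]) = {m1, m2, m3, m4, m5, m6}, add states in Sat(done) with every successor in Z. Already a fixed point.
Sat(A[done U A[req U ¬req]]) = {m1, m2, m3, m4, m5, m6}
|Sat(A[done U A[req U ¬req]])| = |{m1, m2, m3, m4, m5, m6}| = 6.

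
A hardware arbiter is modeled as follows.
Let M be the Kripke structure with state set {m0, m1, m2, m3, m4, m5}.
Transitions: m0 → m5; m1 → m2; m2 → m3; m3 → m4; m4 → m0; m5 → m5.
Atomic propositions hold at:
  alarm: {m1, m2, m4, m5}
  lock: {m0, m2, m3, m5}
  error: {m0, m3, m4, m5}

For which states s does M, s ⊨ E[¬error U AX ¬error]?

Sat(¬error) = {m1, m2}
Sat(AX ¬error) = {s : every successor in {m1, m2}} = {m1}
E[¬error U AX ¬error]: least fixpoint, start Z0 = Sat(AX ¬error) = {m1}, add states in Sat(¬error) with some successor in Z. Already a fixed point.
Sat(E[¬error U AX ¬error]) = {m1}

{m1}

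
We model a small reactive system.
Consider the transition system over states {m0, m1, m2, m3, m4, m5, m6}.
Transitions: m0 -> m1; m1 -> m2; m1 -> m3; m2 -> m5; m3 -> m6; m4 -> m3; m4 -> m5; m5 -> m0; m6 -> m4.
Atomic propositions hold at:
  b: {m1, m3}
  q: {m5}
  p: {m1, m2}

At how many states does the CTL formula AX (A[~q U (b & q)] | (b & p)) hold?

Sat(~q) = {m0, m1, m2, m3, m4, m6}
Sat(b & q) = ∅
A[~q U (b & q)]: least fixpoint, start Z0 = Sat((b & q)) = ∅, add states in Sat(~q) with every successor in Z. Already a fixed point.
Sat(A[~q U (b & q)]) = ∅
Sat(b & p) = {m1}
Sat(A[~q U (b & q)] | (b & p)) = {m1}
Sat(AX (A[~q U (b & q)] | (b & p))) = {s : every successor in {m1}} = {m0}
|Sat(AX (A[~q U (b & q)] | (b & p)))| = |{m0}| = 1.

1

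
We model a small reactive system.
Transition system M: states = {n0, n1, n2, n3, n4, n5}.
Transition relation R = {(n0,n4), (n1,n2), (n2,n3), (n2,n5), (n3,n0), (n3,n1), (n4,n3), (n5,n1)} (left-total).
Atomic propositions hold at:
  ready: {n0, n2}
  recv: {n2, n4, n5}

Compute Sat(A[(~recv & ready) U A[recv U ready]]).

{n0, n2}

Sat(~recv) = {n0, n1, n3}
Sat(~recv & ready) = {n0}
A[recv U ready]: least fixpoint, start Z0 = Sat(ready) = {n0, n2}, add states in Sat(recv) with every successor in Z. Already a fixed point.
Sat(A[recv U ready]) = {n0, n2}
A[(~recv & ready) U A[recv U ready]]: least fixpoint, start Z0 = Sat(A[recv U ready]) = {n0, n2}, add states in Sat(~recv & ready) with every successor in Z. Already a fixed point.
Sat(A[(~recv & ready) U A[recv U ready]]) = {n0, n2}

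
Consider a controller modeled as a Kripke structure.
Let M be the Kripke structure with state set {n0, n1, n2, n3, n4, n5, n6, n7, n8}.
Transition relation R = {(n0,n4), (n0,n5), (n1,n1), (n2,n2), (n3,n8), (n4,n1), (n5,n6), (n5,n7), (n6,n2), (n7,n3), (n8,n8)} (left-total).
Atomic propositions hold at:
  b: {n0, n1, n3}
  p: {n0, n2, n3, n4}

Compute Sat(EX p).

Sat(EX p) = {s : some successor in {n0, n2, n3, n4}} = {n0, n2, n6, n7}

{n0, n2, n6, n7}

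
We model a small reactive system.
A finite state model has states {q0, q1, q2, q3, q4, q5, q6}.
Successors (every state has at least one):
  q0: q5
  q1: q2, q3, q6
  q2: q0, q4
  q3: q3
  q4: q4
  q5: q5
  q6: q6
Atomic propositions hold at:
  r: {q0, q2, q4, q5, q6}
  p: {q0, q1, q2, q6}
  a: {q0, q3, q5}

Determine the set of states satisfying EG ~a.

{q1, q2, q4, q6}

Sat(~a) = {q1, q2, q4, q6}
EG ~a: greatest fixpoint, start Z0 = {q1, q2, q4, q6}, keep only states in Sat with some successor in Z. Already a fixed point.
Sat(EG ~a) = {q1, q2, q4, q6}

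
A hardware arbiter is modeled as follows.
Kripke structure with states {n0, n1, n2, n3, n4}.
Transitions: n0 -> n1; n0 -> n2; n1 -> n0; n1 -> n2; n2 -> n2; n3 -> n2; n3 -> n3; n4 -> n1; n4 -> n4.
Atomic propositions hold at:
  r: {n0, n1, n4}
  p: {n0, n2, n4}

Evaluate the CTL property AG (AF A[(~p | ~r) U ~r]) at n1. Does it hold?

No

Sat(~p) = {n1, n3}
Sat(~r) = {n2, n3}
Sat(~p | ~r) = {n1, n2, n3}
A[(~p | ~r) U ~r]: least fixpoint, start Z0 = Sat(~r) = {n2, n3}, add states in Sat(~p | ~r) with every successor in Z. Already a fixed point.
Sat(A[(~p | ~r) U ~r]) = {n2, n3}
AF A[(~p | ~r) U ~r]: least fixpoint, start Z0 = {n2, n3}, add states with every successor in Z. Already a fixed point.
Sat(AF A[(~p | ~r) U ~r]) = {n2, n3}
AG (AF A[(~p | ~r) U ~r]): greatest fixpoint, start Z0 = {n2, n3}, keep only states in Sat with every successor in Z. Already a fixed point.
Sat(AG (AF A[(~p | ~r) U ~r])) = {n2, n3}
n1 ∉ Sat(AG (AF A[(~p | ~r) U ~r])) = {n2, n3}, so the formula does not hold at n1.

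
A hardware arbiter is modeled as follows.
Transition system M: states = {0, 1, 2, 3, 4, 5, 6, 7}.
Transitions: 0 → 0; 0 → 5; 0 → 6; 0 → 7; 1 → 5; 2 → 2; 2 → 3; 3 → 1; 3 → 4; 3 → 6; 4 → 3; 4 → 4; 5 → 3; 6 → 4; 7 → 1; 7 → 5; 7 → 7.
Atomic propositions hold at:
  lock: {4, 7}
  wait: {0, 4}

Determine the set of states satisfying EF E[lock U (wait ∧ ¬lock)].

{0}

Sat(¬lock) = {0, 1, 2, 3, 5, 6}
Sat(wait ∧ ¬lock) = {0}
E[lock U (wait ∧ ¬lock)]: least fixpoint, start Z0 = Sat((wait ∧ ¬lock)) = {0}, add states in Sat(lock) with some successor in Z. Already a fixed point.
Sat(E[lock U (wait ∧ ¬lock)]) = {0}
EF E[lock U (wait ∧ ¬lock)]: least fixpoint, start Z0 = {0}, add states with some successor in Z. Already a fixed point.
Sat(EF E[lock U (wait ∧ ¬lock)]) = {0}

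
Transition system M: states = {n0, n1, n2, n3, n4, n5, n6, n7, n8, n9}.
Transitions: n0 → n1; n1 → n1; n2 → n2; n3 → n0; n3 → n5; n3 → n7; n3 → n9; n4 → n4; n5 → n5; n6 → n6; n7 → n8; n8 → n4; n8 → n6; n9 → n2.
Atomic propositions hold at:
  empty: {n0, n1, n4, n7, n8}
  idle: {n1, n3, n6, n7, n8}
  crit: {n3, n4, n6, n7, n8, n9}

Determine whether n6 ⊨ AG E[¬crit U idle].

Yes

Sat(¬crit) = {n0, n1, n2, n5}
E[¬crit U idle]: least fixpoint, start Z0 = Sat(idle) = {n1, n3, n6, n7, n8}, add states in Sat(¬crit) with some successor in Z. Z1 = {n0, n1, n3, n6, n7, n8}; fixed.
Sat(E[¬crit U idle]) = {n0, n1, n3, n6, n7, n8}
AG E[¬crit U idle]: greatest fixpoint, start Z0 = {n0, n1, n3, n6, n7, n8}, keep only states in Sat with every successor in Z. Z1 = {n0, n1, n6, n7}; Z2 = {n0, n1, n6}; fixed.
Sat(AG E[¬crit U idle]) = {n0, n1, n6}
n6 ∈ Sat(AG E[¬crit U idle]) = {n0, n1, n6}, so the formula holds at n6.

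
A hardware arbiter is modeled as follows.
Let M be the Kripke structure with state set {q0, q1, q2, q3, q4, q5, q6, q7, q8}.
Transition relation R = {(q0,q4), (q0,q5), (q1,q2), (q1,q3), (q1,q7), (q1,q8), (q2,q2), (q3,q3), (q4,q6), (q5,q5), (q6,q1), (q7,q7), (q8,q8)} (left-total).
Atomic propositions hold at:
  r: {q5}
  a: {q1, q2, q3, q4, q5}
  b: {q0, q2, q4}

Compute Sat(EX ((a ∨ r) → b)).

{q0, q1, q2, q4, q7, q8}

Sat(a ∨ r) = {q1, q2, q3, q4, q5}
Sat((a ∨ r) → b) = {q0, q2, q4, q6, q7, q8}
Sat(EX ((a ∨ r) → b)) = {s : some successor in {q0, q2, q4, q6, q7, q8}} = {q0, q1, q2, q4, q7, q8}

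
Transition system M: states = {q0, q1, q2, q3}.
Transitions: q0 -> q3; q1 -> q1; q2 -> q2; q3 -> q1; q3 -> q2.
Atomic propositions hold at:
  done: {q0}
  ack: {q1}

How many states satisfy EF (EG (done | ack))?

3

Sat(done | ack) = {q0, q1}
EG (done | ack): greatest fixpoint, start Z0 = {q0, q1}, keep only states in Sat with some successor in Z. Z1 = {q1}; fixed.
Sat(EG (done | ack)) = {q1}
EF (EG (done | ack)): least fixpoint, start Z0 = {q1}, add states with some successor in Z. Z1 = {q1, q3}; Z2 = {q0, q1, q3}; fixed.
Sat(EF (EG (done | ack))) = {q0, q1, q3}
|Sat(EF (EG (done | ack)))| = |{q0, q1, q3}| = 3.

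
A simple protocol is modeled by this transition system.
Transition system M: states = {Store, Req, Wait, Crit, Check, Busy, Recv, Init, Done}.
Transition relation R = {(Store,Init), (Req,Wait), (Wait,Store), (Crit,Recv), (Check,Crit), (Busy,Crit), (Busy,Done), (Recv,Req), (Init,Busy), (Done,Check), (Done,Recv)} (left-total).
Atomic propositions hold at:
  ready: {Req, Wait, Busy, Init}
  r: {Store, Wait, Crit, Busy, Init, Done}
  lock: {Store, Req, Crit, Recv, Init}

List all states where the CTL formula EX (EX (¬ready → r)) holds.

{Store, Req, Wait, Crit, Recv, Init, Done}

Sat(¬ready) = {Store, Crit, Check, Recv, Done}
Sat(¬ready → r) = {Store, Req, Wait, Crit, Busy, Init, Done}
Sat(EX (¬ready → r)) = {s : some successor in {Store, Req, Wait, Crit, Busy, Init, Done}} = {Store, Req, Wait, Check, Busy, Recv, Init}
Sat(EX (EX (¬ready → r))) = {s : some successor in {Store, Req, Wait, Check, Busy, Recv, Init}} = {Store, Req, Wait, Crit, Recv, Init, Done}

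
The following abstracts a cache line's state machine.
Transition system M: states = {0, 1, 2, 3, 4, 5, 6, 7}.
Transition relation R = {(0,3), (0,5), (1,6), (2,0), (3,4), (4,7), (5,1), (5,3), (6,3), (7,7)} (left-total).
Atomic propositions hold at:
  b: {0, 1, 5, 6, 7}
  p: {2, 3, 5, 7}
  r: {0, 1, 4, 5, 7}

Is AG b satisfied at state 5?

AG b: greatest fixpoint, start Z0 = {0, 1, 5, 6, 7}, keep only states in Sat with every successor in Z. Z1 = {1, 7}; Z2 = {7}; fixed.
Sat(AG b) = {7}
5 ∉ Sat(AG b) = {7}, so the formula does not hold at 5.

No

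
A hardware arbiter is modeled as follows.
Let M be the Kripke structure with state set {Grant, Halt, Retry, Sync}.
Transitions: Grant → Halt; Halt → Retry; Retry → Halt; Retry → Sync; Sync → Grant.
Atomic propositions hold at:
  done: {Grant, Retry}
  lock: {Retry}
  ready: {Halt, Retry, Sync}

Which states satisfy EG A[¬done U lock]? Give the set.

{Halt, Retry}

Sat(¬done) = {Halt, Sync}
A[¬done U lock]: least fixpoint, start Z0 = Sat(lock) = {Retry}, add states in Sat(¬done) with every successor in Z. Z1 = {Halt, Retry}; fixed.
Sat(A[¬done U lock]) = {Halt, Retry}
EG A[¬done U lock]: greatest fixpoint, start Z0 = {Halt, Retry}, keep only states in Sat with some successor in Z. Already a fixed point.
Sat(EG A[¬done U lock]) = {Halt, Retry}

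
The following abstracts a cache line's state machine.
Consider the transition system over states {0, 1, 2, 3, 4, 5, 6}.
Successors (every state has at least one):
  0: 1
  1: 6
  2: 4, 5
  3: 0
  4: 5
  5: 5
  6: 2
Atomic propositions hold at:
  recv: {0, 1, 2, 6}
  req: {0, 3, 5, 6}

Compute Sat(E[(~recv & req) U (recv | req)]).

Sat(~recv) = {3, 4, 5}
Sat(~recv & req) = {3, 5}
Sat(recv | req) = {0, 1, 2, 3, 5, 6}
E[(~recv & req) U (recv | req)]: least fixpoint, start Z0 = Sat((recv | req)) = {0, 1, 2, 3, 5, 6}, add states in Sat(~recv & req) with some successor in Z. Already a fixed point.
Sat(E[(~recv & req) U (recv | req)]) = {0, 1, 2, 3, 5, 6}

{0, 1, 2, 3, 5, 6}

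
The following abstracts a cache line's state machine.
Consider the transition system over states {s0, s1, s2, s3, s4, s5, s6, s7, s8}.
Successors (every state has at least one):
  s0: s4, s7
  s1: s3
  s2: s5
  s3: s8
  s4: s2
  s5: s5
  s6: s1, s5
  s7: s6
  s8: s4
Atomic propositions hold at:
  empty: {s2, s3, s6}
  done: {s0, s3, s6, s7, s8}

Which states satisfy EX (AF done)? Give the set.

{s0, s1, s3, s6, s7}

AF done: least fixpoint, start Z0 = {s0, s3, s6, s7, s8}, add states with every successor in Z. Z1 = {s0, s1, s3, s6, s7, s8}; fixed.
Sat(AF done) = {s0, s1, s3, s6, s7, s8}
Sat(EX (AF done)) = {s : some successor in {s0, s1, s3, s6, s7, s8}} = {s0, s1, s3, s6, s7}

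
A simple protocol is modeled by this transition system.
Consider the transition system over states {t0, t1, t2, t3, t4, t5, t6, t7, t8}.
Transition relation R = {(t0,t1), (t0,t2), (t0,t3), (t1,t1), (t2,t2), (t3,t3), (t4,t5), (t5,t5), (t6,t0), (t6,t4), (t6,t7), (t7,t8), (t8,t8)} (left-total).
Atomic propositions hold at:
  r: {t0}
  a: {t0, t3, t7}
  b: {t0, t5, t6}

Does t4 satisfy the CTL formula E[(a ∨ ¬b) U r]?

No

Sat(¬b) = {t1, t2, t3, t4, t7, t8}
Sat(a ∨ ¬b) = {t0, t1, t2, t3, t4, t7, t8}
E[(a ∨ ¬b) U r]: least fixpoint, start Z0 = Sat(r) = {t0}, add states in Sat(a ∨ ¬b) with some successor in Z. Already a fixed point.
Sat(E[(a ∨ ¬b) U r]) = {t0}
t4 ∉ Sat(E[(a ∨ ¬b) U r]) = {t0}, so the formula does not hold at t4.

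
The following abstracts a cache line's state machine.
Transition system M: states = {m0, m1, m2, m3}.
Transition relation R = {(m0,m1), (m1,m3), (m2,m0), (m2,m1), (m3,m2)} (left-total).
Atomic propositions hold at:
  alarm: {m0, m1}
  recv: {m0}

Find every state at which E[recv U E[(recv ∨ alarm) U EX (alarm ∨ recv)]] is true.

Sat(recv ∨ alarm) = {m0, m1}
Sat(alarm ∨ recv) = {m0, m1}
Sat(EX (alarm ∨ recv)) = {s : some successor in {m0, m1}} = {m0, m2}
E[(recv ∨ alarm) U EX (alarm ∨ recv)]: least fixpoint, start Z0 = Sat(EX (alarm ∨ recv)) = {m0, m2}, add states in Sat(recv ∨ alarm) with some successor in Z. Already a fixed point.
Sat(E[(recv ∨ alarm) U EX (alarm ∨ recv)]) = {m0, m2}
E[recv U E[(recv ∨ alarm) U EX (alarm ∨ recv)]]: least fixpoint, start Z0 = Sat(E[(recv ∨ alarm) U EX (alarm ∨ recv)]) = {m0, m2}, add states in Sat(recv) with some successor in Z. Already a fixed point.
Sat(E[recv U E[(recv ∨ alarm) U EX (alarm ∨ recv)]]) = {m0, m2}

{m0, m2}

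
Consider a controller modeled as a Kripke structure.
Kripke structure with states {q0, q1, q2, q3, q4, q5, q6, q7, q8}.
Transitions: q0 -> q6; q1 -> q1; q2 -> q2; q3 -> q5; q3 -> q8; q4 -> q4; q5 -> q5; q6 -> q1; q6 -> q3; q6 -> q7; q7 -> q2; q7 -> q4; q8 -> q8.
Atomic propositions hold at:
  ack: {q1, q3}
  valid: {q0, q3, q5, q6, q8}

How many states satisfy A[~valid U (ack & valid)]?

Sat(~valid) = {q1, q2, q4, q7}
Sat(ack & valid) = {q3}
A[~valid U (ack & valid)]: least fixpoint, start Z0 = Sat((ack & valid)) = {q3}, add states in Sat(~valid) with every successor in Z. Already a fixed point.
Sat(A[~valid U (ack & valid)]) = {q3}
|Sat(A[~valid U (ack & valid)])| = |{q3}| = 1.

1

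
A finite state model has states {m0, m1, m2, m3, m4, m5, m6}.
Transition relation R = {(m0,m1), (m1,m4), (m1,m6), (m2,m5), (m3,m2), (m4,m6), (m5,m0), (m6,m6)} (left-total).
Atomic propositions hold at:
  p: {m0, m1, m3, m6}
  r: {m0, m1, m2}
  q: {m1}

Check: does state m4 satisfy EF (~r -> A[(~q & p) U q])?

Sat(~r) = {m3, m4, m5, m6}
Sat(~q) = {m0, m2, m3, m4, m5, m6}
Sat(~q & p) = {m0, m3, m6}
A[(~q & p) U q]: least fixpoint, start Z0 = Sat(q) = {m1}, add states in Sat(~q & p) with every successor in Z. Z1 = {m0, m1}; fixed.
Sat(A[(~q & p) U q]) = {m0, m1}
Sat(~r -> A[(~q & p) U q]) = {m0, m1, m2}
EF (~r -> A[(~q & p) U q]): least fixpoint, start Z0 = {m0, m1, m2}, add states with some successor in Z. Z1 = {m0, m1, m2, m3, m5}; fixed.
Sat(EF (~r -> A[(~q & p) U q])) = {m0, m1, m2, m3, m5}
m4 ∉ Sat(EF (~r -> A[(~q & p) U q])) = {m0, m1, m2, m3, m5}, so the formula does not hold at m4.

No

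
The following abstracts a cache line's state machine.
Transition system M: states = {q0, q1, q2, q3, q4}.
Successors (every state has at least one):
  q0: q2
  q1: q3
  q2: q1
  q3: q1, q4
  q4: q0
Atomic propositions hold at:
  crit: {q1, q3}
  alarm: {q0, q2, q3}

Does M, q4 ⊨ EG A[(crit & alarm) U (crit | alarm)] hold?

Sat(crit & alarm) = {q3}
Sat(crit | alarm) = {q0, q1, q2, q3}
A[(crit & alarm) U (crit | alarm)]: least fixpoint, start Z0 = Sat((crit | alarm)) = {q0, q1, q2, q3}, add states in Sat(crit & alarm) with every successor in Z. Already a fixed point.
Sat(A[(crit & alarm) U (crit | alarm)]) = {q0, q1, q2, q3}
EG A[(crit & alarm) U (crit | alarm)]: greatest fixpoint, start Z0 = {q0, q1, q2, q3}, keep only states in Sat with some successor in Z. Already a fixed point.
Sat(EG A[(crit & alarm) U (crit | alarm)]) = {q0, q1, q2, q3}
q4 ∉ Sat(EG A[(crit & alarm) U (crit | alarm)]) = {q0, q1, q2, q3}, so the formula does not hold at q4.

No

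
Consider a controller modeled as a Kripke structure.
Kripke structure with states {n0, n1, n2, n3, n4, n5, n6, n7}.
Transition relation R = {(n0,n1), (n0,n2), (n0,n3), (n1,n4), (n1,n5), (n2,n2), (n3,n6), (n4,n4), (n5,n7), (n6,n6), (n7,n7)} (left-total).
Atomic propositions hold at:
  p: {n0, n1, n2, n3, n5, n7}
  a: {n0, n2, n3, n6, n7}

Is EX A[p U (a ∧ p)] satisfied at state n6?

Sat(a ∧ p) = {n0, n2, n3, n7}
A[p U (a ∧ p)]: least fixpoint, start Z0 = Sat((a ∧ p)) = {n0, n2, n3, n7}, add states in Sat(p) with every successor in Z. Z1 = {n0, n2, n3, n5, n7}; fixed.
Sat(A[p U (a ∧ p)]) = {n0, n2, n3, n5, n7}
Sat(EX A[p U (a ∧ p)]) = {s : some successor in {n0, n2, n3, n5, n7}} = {n0, n1, n2, n5, n7}
n6 ∉ Sat(EX A[p U (a ∧ p)]) = {n0, n1, n2, n5, n7}, so the formula does not hold at n6.

No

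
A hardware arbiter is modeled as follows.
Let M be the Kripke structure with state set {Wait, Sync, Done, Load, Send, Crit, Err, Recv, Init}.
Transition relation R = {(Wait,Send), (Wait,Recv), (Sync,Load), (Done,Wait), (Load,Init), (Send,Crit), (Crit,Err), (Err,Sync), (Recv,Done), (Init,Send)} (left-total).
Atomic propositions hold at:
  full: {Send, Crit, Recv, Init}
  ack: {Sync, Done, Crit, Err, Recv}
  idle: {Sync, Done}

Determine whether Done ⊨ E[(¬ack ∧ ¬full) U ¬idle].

No

Sat(¬ack) = {Wait, Load, Send, Init}
Sat(¬full) = {Wait, Sync, Done, Load, Err}
Sat(¬ack ∧ ¬full) = {Wait, Load}
Sat(¬idle) = {Wait, Load, Send, Crit, Err, Recv, Init}
E[(¬ack ∧ ¬full) U ¬idle]: least fixpoint, start Z0 = Sat(¬idle) = {Wait, Load, Send, Crit, Err, Recv, Init}, add states in Sat(¬ack ∧ ¬full) with some successor in Z. Already a fixed point.
Sat(E[(¬ack ∧ ¬full) U ¬idle]) = {Wait, Load, Send, Crit, Err, Recv, Init}
Done ∉ Sat(E[(¬ack ∧ ¬full) U ¬idle]) = {Wait, Load, Send, Crit, Err, Recv, Init}, so the formula does not hold at Done.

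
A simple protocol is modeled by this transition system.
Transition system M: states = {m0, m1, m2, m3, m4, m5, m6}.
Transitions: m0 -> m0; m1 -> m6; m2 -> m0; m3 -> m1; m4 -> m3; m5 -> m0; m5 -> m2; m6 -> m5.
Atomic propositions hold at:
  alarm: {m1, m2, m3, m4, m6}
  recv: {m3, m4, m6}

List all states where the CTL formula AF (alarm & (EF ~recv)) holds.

Sat(~recv) = {m0, m1, m2, m5}
EF ~recv: least fixpoint, start Z0 = {m0, m1, m2, m5}, add states with some successor in Z. Z1 = {m0, m1, m2, m3, m5, m6}; Z2 = {m0, m1, m2, m3, m4, m5, m6}; fixed.
Sat(EF ~recv) = {m0, m1, m2, m3, m4, m5, m6}
Sat(alarm & (EF ~recv)) = {m1, m2, m3, m4, m6}
AF (alarm & (EF ~recv)): least fixpoint, start Z0 = {m1, m2, m3, m4, m6}, add states with every successor in Z. Already a fixed point.
Sat(AF (alarm & (EF ~recv))) = {m1, m2, m3, m4, m6}

{m1, m2, m3, m4, m6}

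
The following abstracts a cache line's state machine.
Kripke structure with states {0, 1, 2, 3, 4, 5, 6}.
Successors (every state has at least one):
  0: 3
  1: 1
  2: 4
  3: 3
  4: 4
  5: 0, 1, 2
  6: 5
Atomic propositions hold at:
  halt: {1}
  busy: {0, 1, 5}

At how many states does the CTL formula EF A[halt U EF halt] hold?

EF halt: least fixpoint, start Z0 = {1}, add states with some successor in Z. Z1 = {1, 5}; Z2 = {1, 5, 6}; fixed.
Sat(EF halt) = {1, 5, 6}
A[halt U EF halt]: least fixpoint, start Z0 = Sat(EF halt) = {1, 5, 6}, add states in Sat(halt) with every successor in Z. Already a fixed point.
Sat(A[halt U EF halt]) = {1, 5, 6}
EF A[halt U EF halt]: least fixpoint, start Z0 = {1, 5, 6}, add states with some successor in Z. Already a fixed point.
Sat(EF A[halt U EF halt]) = {1, 5, 6}
|Sat(EF A[halt U EF halt])| = |{1, 5, 6}| = 3.

3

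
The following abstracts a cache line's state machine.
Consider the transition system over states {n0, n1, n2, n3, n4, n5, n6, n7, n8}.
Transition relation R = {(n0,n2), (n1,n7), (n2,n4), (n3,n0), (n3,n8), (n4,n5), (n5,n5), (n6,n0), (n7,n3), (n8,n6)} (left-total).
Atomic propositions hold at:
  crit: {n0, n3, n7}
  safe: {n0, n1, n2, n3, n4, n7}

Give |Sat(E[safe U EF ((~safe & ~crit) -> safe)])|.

Sat(~safe) = {n5, n6, n8}
Sat(~crit) = {n1, n2, n4, n5, n6, n8}
Sat(~safe & ~crit) = {n5, n6, n8}
Sat((~safe & ~crit) -> safe) = {n0, n1, n2, n3, n4, n7}
EF ((~safe & ~crit) -> safe): least fixpoint, start Z0 = {n0, n1, n2, n3, n4, n7}, add states with some successor in Z. Z1 = {n0, n1, n2, n3, n4, n6, n7}; Z2 = {n0, n1, n2, n3, n4, n6, n7, n8}; fixed.
Sat(EF ((~safe & ~crit) -> safe)) = {n0, n1, n2, n3, n4, n6, n7, n8}
E[safe U EF ((~safe & ~crit) -> safe)]: least fixpoint, start Z0 = Sat(EF ((~safe & ~crit) -> safe)) = {n0, n1, n2, n3, n4, n6, n7, n8}, add states in Sat(safe) with some successor in Z. Already a fixed point.
Sat(E[safe U EF ((~safe & ~crit) -> safe)]) = {n0, n1, n2, n3, n4, n6, n7, n8}
|Sat(E[safe U EF ((~safe & ~crit) -> safe)])| = |{n0, n1, n2, n3, n4, n6, n7, n8}| = 8.

8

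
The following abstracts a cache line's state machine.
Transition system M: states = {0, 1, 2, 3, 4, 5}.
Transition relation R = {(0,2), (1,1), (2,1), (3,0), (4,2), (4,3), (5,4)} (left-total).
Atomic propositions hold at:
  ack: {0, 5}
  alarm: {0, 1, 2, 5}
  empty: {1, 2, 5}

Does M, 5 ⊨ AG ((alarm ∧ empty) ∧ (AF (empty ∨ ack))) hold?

No

Sat(alarm ∧ empty) = {1, 2, 5}
Sat(empty ∨ ack) = {0, 1, 2, 5}
AF (empty ∨ ack): least fixpoint, start Z0 = {0, 1, 2, 5}, add states with every successor in Z. Z1 = {0, 1, 2, 3, 5}; Z2 = {0, 1, 2, 3, 4, 5}; fixed.
Sat(AF (empty ∨ ack)) = {0, 1, 2, 3, 4, 5}
Sat((alarm ∧ empty) ∧ (AF (empty ∨ ack))) = {1, 2, 5}
AG ((alarm ∧ empty) ∧ (AF (empty ∨ ack))): greatest fixpoint, start Z0 = {1, 2, 5}, keep only states in Sat with every successor in Z. Z1 = {1, 2}; fixed.
Sat(AG ((alarm ∧ empty) ∧ (AF (empty ∨ ack)))) = {1, 2}
5 ∉ Sat(AG ((alarm ∧ empty) ∧ (AF (empty ∨ ack)))) = {1, 2}, so the formula does not hold at 5.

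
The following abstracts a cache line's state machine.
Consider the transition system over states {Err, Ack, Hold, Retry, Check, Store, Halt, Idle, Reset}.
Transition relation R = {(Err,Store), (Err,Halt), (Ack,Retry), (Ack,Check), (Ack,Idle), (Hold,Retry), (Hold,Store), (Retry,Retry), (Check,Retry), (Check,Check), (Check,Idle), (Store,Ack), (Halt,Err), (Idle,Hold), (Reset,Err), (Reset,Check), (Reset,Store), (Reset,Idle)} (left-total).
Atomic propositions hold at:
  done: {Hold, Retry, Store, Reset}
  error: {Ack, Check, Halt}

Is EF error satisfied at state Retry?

EF error: least fixpoint, start Z0 = {Ack, Check, Halt}, add states with some successor in Z. Z1 = {Err, Ack, Check, Store, Halt, Reset}; Z2 = {Err, Ack, Hold, Check, Store, Halt, Reset}; Z3 = {Err, Ack, Hold, Check, Store, Halt, Idle, Reset}; fixed.
Sat(EF error) = {Err, Ack, Hold, Check, Store, Halt, Idle, Reset}
Retry ∉ Sat(EF error) = {Err, Ack, Hold, Check, Store, Halt, Idle, Reset}, so the formula does not hold at Retry.

No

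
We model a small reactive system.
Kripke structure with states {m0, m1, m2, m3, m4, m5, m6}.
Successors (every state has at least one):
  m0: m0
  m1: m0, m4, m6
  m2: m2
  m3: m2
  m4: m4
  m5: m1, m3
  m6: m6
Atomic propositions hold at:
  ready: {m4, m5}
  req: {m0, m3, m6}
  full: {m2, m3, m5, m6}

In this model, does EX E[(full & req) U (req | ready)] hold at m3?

No

Sat(full & req) = {m3, m6}
Sat(req | ready) = {m0, m3, m4, m5, m6}
E[(full & req) U (req | ready)]: least fixpoint, start Z0 = Sat((req | ready)) = {m0, m3, m4, m5, m6}, add states in Sat(full & req) with some successor in Z. Already a fixed point.
Sat(E[(full & req) U (req | ready)]) = {m0, m3, m4, m5, m6}
Sat(EX E[(full & req) U (req | ready)]) = {s : some successor in {m0, m3, m4, m5, m6}} = {m0, m1, m4, m5, m6}
m3 ∉ Sat(EX E[(full & req) U (req | ready)]) = {m0, m1, m4, m5, m6}, so the formula does not hold at m3.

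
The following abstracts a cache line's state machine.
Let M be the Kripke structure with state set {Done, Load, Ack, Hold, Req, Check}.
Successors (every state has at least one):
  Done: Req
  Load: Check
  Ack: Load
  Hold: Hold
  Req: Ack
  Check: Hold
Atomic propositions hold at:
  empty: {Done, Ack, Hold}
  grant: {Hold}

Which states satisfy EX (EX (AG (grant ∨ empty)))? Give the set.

Sat(grant ∨ empty) = {Done, Ack, Hold}
AG (grant ∨ empty): greatest fixpoint, start Z0 = {Done, Ack, Hold}, keep only states in Sat with every successor in Z. Z1 = {Hold}; fixed.
Sat(AG (grant ∨ empty)) = {Hold}
Sat(EX (AG (grant ∨ empty))) = {s : some successor in {Hold}} = {Hold, Check}
Sat(EX (EX (AG (grant ∨ empty)))) = {s : some successor in {Hold, Check}} = {Load, Hold, Check}

{Load, Hold, Check}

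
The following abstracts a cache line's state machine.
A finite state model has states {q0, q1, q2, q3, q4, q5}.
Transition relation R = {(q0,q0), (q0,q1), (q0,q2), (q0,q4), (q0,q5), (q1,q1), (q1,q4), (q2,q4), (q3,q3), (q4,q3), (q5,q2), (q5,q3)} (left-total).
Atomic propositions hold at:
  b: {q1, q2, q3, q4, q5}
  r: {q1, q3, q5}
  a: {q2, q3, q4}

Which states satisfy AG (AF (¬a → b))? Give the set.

Sat(¬a) = {q0, q1, q5}
Sat(¬a → b) = {q1, q2, q3, q4, q5}
AF (¬a → b): least fixpoint, start Z0 = {q1, q2, q3, q4, q5}, add states with every successor in Z. Already a fixed point.
Sat(AF (¬a → b)) = {q1, q2, q3, q4, q5}
AG (AF (¬a → b)): greatest fixpoint, start Z0 = {q1, q2, q3, q4, q5}, keep only states in Sat with every successor in Z. Already a fixed point.
Sat(AG (AF (¬a → b))) = {q1, q2, q3, q4, q5}

{q1, q2, q3, q4, q5}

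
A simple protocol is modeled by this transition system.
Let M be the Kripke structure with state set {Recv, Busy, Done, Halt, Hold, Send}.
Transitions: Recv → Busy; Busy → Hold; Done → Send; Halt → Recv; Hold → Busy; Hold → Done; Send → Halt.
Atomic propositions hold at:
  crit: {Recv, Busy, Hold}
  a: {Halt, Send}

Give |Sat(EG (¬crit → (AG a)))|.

Sat(¬crit) = {Done, Halt, Send}
AG a: greatest fixpoint, start Z0 = {Halt, Send}, keep only states in Sat with every successor in Z. Z1 = {Send}; Z2 = ∅; fixed.
Sat(AG a) = ∅
Sat(¬crit → (AG a)) = {Recv, Busy, Hold}
EG (¬crit → (AG a)): greatest fixpoint, start Z0 = {Recv, Busy, Hold}, keep only states in Sat with some successor in Z. Already a fixed point.
Sat(EG (¬crit → (AG a))) = {Recv, Busy, Hold}
|Sat(EG (¬crit → (AG a)))| = |{Recv, Busy, Hold}| = 3.

3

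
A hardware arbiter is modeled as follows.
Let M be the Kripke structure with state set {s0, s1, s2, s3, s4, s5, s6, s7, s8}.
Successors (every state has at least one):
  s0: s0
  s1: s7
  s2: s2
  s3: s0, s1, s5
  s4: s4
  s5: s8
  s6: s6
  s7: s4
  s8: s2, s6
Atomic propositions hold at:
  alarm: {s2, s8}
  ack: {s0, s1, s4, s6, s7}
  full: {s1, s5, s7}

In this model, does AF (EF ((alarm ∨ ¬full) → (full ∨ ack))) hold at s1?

Yes

Sat(¬full) = {s0, s2, s3, s4, s6, s8}
Sat(alarm ∨ ¬full) = {s0, s2, s3, s4, s6, s8}
Sat(full ∨ ack) = {s0, s1, s4, s5, s6, s7}
Sat((alarm ∨ ¬full) → (full ∨ ack)) = {s0, s1, s4, s5, s6, s7}
EF ((alarm ∨ ¬full) → (full ∨ ack)): least fixpoint, start Z0 = {s0, s1, s4, s5, s6, s7}, add states with some successor in Z. Z1 = {s0, s1, s3, s4, s5, s6, s7, s8}; fixed.
Sat(EF ((alarm ∨ ¬full) → (full ∨ ack))) = {s0, s1, s3, s4, s5, s6, s7, s8}
AF (EF ((alarm ∨ ¬full) → (full ∨ ack))): least fixpoint, start Z0 = {s0, s1, s3, s4, s5, s6, s7, s8}, add states with every successor in Z. Already a fixed point.
Sat(AF (EF ((alarm ∨ ¬full) → (full ∨ ack)))) = {s0, s1, s3, s4, s5, s6, s7, s8}
s1 ∈ Sat(AF (EF ((alarm ∨ ¬full) → (full ∨ ack)))) = {s0, s1, s3, s4, s5, s6, s7, s8}, so the formula holds at s1.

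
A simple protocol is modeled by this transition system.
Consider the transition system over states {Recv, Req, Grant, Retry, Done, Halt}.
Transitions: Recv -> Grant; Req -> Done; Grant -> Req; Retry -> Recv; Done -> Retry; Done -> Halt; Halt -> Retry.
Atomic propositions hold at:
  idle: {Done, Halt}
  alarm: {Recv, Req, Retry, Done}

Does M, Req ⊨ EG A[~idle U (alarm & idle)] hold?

Sat(~idle) = {Recv, Req, Grant, Retry}
Sat(alarm & idle) = {Done}
A[~idle U (alarm & idle)]: least fixpoint, start Z0 = Sat((alarm & idle)) = {Done}, add states in Sat(~idle) with every successor in Z. Z1 = {Req, Done}; Z2 = {Req, Grant, Done}; Z3 = {Recv, Req, Grant, Done}; Z4 = {Recv, Req, Grant, Retry, Done}; fixed.
Sat(A[~idle U (alarm & idle)]) = {Recv, Req, Grant, Retry, Done}
EG A[~idle U (alarm & idle)]: greatest fixpoint, start Z0 = {Recv, Req, Grant, Retry, Done}, keep only states in Sat with some successor in Z. Already a fixed point.
Sat(EG A[~idle U (alarm & idle)]) = {Recv, Req, Grant, Retry, Done}
Req ∈ Sat(EG A[~idle U (alarm & idle)]) = {Recv, Req, Grant, Retry, Done}, so the formula holds at Req.

Yes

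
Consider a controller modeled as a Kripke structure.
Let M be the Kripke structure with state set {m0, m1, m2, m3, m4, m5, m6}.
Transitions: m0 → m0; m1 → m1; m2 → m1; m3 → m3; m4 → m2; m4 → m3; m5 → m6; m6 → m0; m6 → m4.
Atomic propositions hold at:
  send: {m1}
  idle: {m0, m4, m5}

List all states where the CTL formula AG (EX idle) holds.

Sat(EX idle) = {s : some successor in {m0, m4, m5}} = {m0, m6}
AG (EX idle): greatest fixpoint, start Z0 = {m0, m6}, keep only states in Sat with every successor in Z. Z1 = {m0}; fixed.
Sat(AG (EX idle)) = {m0}

{m0}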